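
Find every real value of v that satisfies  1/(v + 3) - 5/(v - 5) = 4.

v = -2.7016 or v = 3.7016

Multiply both sides by (v + 3)(v - 5):
(v - 5) - 5(v + 3) = 4(v + 3)(v - 5).
Expand and collect terms: 4v² - 4v - 40 = 0.
By the quadratic formula, v = (4 ± √656) / 8, so v ≈ 3.7016 or v ≈ -2.7016.
Neither value makes a denominator zero (v ≠ -3, v ≠ 5), so both are valid.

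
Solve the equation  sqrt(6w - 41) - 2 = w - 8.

Isolate the radical: sqrt(6w - 41) = w - 6.
Square both sides: 6w - 41 = (w - 6)^2.
Expand and rearrange: w^2 - 18w + 77 = 0.
Solving gives w = 11 or w = 7.
Check each candidate in the original equation:
  w = 11: sqrt(25) = 5, while w - 6 = 5 — valid.
  w = 7: sqrt(1) = 1, while w - 6 = 1 — valid.

w = 7 or w = 11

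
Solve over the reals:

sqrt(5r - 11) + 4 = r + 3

Isolate the radical: sqrt(5r - 11) = r - 1.
Square both sides: 5r - 11 = (r - 1)^2.
Expand and rearrange: r^2 - 7r + 12 = 0.
Solving gives r = 4 or r = 3.
Check each candidate in the original equation:
  r = 4: sqrt(9) = 3, while r - 1 = 3 — valid.
  r = 3: sqrt(4) = 2, while r - 1 = 2 — valid.

r = 3 or r = 4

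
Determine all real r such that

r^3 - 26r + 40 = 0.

r = -5.7417 or r = 1.7417 or r = 4

Possible rational roots are divisors of 40. Testing r = 4 gives 0, so (r - 4) is a factor.
Divide: r^3 - 26r + 40 = (r - 4)(r^2 + 4r - 10).
Apply the quadratic formula to r^2 + 4r - 10 = 0: r = (-4 +/- sqrt(56))/2, i.e. r ~= 1.7417 or r ~= -5.7417.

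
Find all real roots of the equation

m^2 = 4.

Bring every term to one side: m^2 - 4 = 0.
Factor: (m - 2)(m + 2) = 0.
So m = 2 or m = -2.

m = -2 or m = 2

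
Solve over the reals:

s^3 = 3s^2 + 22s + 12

s = -3 or s = -0.6056 or s = 6.6056

Rearrange: s^3 - 3s^2 - 22s - 12 = 0.
Possible rational roots are divisors of -12. Testing s = -3 gives 0, so (s + 3) is a factor.
Divide: s^3 - 3s^2 - 22s - 12 = (s + 3)(s^2 - 6s - 4).
Apply the quadratic formula to s^2 - 6s - 4 = 0: s = (6 +/- sqrt(52))/2, i.e. s ~= 6.6056 or s ~= -0.6056.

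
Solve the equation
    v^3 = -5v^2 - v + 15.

v = -3.4495 or v = -3 or v = 1.4495

Rearrange: v^3 + 5v^2 + v - 15 = 0.
Possible rational roots are divisors of -15. Testing v = -3 gives 0, so (v + 3) is a factor.
Divide: v^3 + 5v^2 + v - 15 = (v + 3)(v^2 + 2v - 5).
Apply the quadratic formula to v^2 + 2v - 5 = 0: v = (-2 +/- sqrt(24))/2, i.e. v ~= 1.4495 or v ~= -3.4495.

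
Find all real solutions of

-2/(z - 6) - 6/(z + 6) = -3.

Multiply both sides by (z - 6)(z + 6):
-2(z + 6) - 6(z - 6) = -3(z - 6)(z + 6).
Expand and collect terms: -3z^2 + 8z + 84 = 0.
By the quadratic formula, z = (-8 +/- sqrt(1072)) / -6, so z ~= -4.1236 or z ~= 6.7902.
Neither value makes a denominator zero (z != 6, z != -6), so both are valid.

z = -4.1236 or z = 6.7902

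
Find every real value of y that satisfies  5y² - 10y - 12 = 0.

y = -0.8439 or y = 2.8439

Discriminant: (-10)² − 4·5·(-12) = 340.
Quadratic formula: y = (10 ± √340) / 10.
So y = 1 + √(85)/5 ≈ 2.8439 or y = 1 - √(85)/5 ≈ -0.8439.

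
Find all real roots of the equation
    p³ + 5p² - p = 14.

p = -4.5414 or p = -2 or p = 1.5414

Rearrange: p³ + 5p² - p - 14 = 0.
Possible rational roots are divisors of -14. Testing p = -2 gives 0, so (p + 2) is a factor.
Divide: p³ + 5p² - p - 14 = (p + 2)(p² + 3p - 7).
Apply the quadratic formula to p² + 3p - 7 = 0: p = (-3 ± √37)/2, i.e. p ≈ 1.5414 or p ≈ -4.5414.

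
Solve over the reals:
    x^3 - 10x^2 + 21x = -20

Rearrange: x^3 - 10x^2 + 21x + 20 = 0.
Possible rational roots are divisors of 20. Testing x = 5 gives 0, so (x - 5) is a factor.
Divide: x^3 - 10x^2 + 21x + 20 = (x - 5)(x^2 - 5x - 4).
Apply the quadratic formula to x^2 - 5x - 4 = 0: x = (5 +/- sqrt(41))/2, i.e. x ~= 5.7016 or x ~= -0.7016.

x = -0.7016 or x = 5 or x = 5.7016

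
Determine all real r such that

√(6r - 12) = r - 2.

r = 2 or r = 8

Square both sides: 6r - 12 = (r - 2)².
Expand and rearrange: r² - 10r + 16 = 0.
Solving gives r = 8 or r = 2.
Check each candidate in the original equation:
  r = 8: √(36) = 6, while r - 2 = 6 — valid.
  r = 2: √(0) = 0, while r - 2 = 0 — valid.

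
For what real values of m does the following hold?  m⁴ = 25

Let u = m². The equation becomes u² - 25 = 0.
Factor: (u + 5)(u - 5) = 0, so u = -5 or u = 5.
m² = -5 < 0 has no real solution.
m² = 5 gives m = ±√(5) ≈ ±2.2361.

m = -2.2361 or m = 2.2361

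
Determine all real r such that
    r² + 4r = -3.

Bring every term to one side: r² + 4r + 3 = 0.
Factor: (r + 3)(r + 1) = 0.
So r = -3 or r = -1.

r = -3 or r = -1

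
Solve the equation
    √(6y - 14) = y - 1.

Square both sides: 6y - 14 = (y - 1)².
Expand and rearrange: y² - 8y + 15 = 0.
Solving gives y = 5 or y = 3.
Check each candidate in the original equation:
  y = 5: √(16) = 4, while y - 1 = 4 — valid.
  y = 3: √(4) = 2, while y - 1 = 2 — valid.

y = 3 or y = 5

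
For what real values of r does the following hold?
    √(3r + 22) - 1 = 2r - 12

Isolate the radical: √(3r + 22) = 2r - 11.
Square both sides: 3r + 22 = (2r - 11)².
Expand and rearrange: 4r² - 47r + 99 = 0.
Solving gives r = 9 or r = 2.75.
Check each candidate in the original equation:
  r = 9: √(49) = 7, while 2r - 11 = 7 — valid.
  r = 2.75: √(30.25) = 5.5, while 2r - 11 = -5.5 — extraneous.

r = 9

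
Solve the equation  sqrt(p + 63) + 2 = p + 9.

Isolate the radical: sqrt(p + 63) = p + 7.
Square both sides: p + 63 = (p + 7)^2.
Expand and rearrange: p^2 + 13p - 14 = 0.
Solving gives p = 1 or p = -14.
Check each candidate in the original equation:
  p = 1: sqrt(64) = 8, while p + 7 = 8 — valid.
  p = -14: sqrt(49) = 7, while p + 7 = -7 — extraneous.

p = 1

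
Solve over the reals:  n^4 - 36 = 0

n = -2.4495 or n = 2.4495

Let u = n^2. The equation becomes u^2 - 36 = 0.
Factor: (u + 6)(u - 6) = 0, so u = -6 or u = 6.
n^2 = -6 < 0 has no real solution.
n^2 = 6 gives n = +/-sqrt(6) ~= +/-2.4495.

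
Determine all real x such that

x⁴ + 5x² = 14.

x = -1.4142 or x = 1.4142

Let u = x². The equation becomes u² + 5u - 14 = 0.
Factor: (u - 2)(u + 7) = 0, so u = 2 or u = -7.
x² = 2 gives x = ±√(2) ≈ ±1.4142.
x² = -7 < 0 has no real solution.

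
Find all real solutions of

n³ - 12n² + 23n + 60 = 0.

n = -1.4244 or n = 5 or n = 8.4244

Possible rational roots are divisors of 60. Testing n = 5 gives 0, so (n - 5) is a factor.
Divide: n³ - 12n² + 23n + 60 = (n - 5)(n² - 7n - 12).
Apply the quadratic formula to n² - 7n - 12 = 0: n = (7 ± √97)/2, i.e. n ≈ 8.4244 or n ≈ -1.4244.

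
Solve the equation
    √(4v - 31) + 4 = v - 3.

v = 8 or v = 10

Isolate the radical: √(4v - 31) = v - 7.
Square both sides: 4v - 31 = (v - 7)².
Expand and rearrange: v² - 18v + 80 = 0.
Solving gives v = 10 or v = 8.
Check each candidate in the original equation:
  v = 10: √(9) = 3, while v - 7 = 3 — valid.
  v = 8: √(1) = 1, while v - 7 = 1 — valid.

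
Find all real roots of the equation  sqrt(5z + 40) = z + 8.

z = -8 or z = -3

Square both sides: 5z + 40 = (z + 8)^2.
Expand and rearrange: z^2 + 11z + 24 = 0.
Solving gives z = -3 or z = -8.
Check each candidate in the original equation:
  z = -3: sqrt(25) = 5, while z + 8 = 5 — valid.
  z = -8: sqrt(0) = 0, while z + 8 = 0 — valid.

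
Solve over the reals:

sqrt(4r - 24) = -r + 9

Square both sides: 4r - 24 = (-r + 9)^2.
Expand and rearrange: r^2 - 22r + 105 = 0.
Solving gives r = 15 or r = 7.
Check each candidate in the original equation:
  r = 15: sqrt(36) = 6, while -r + 9 = -6 — extraneous.
  r = 7: sqrt(4) = 2, while -r + 9 = 2 — valid.

r = 7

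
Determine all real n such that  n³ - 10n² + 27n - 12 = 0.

Possible rational roots are divisors of -12. Testing n = 4 gives 0, so (n - 4) is a factor.
Divide: n³ - 10n² + 27n - 12 = (n - 4)(n² - 6n + 3).
Apply the quadratic formula to n² - 6n + 3 = 0: n = (6 ± √24)/2, i.e. n ≈ 5.4495 or n ≈ 0.5505.

n = 0.5505 or n = 4 or n = 5.4495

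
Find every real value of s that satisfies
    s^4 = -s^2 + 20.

Let u = s^2. The equation becomes u^2 + u - 20 = 0.
Factor: (u + 5)(u - 4) = 0, so u = -5 or u = 4.
s^2 = -5 < 0 has no real solution.
s^2 = 4 gives s = +/-2.

s = -2 or s = 2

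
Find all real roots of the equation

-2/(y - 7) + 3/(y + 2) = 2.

Multiply both sides by (y - 7)(y + 2):
-2(y + 2) + 3(y - 7) = 2(y - 7)(y + 2).
Expand and collect terms: 2y² - 11y - 3 = 0.
By the quadratic formula, y = (11 ± √145) / 4, so y ≈ 5.7604 or y ≈ -0.2604.
Neither value makes a denominator zero (y ≠ 7, y ≠ -2), so both are valid.

y = -0.2604 or y = 5.7604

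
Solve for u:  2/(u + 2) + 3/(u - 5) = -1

u = -4.873 or u = 2.873

Multiply both sides by (u + 2)(u - 5):
2(u - 5) + 3(u + 2) = -(u + 2)(u - 5).
Expand and collect terms: -u² - 2u + 14 = 0.
By the quadratic formula, u = (2 ± √60) / -2, so u ≈ -4.873 or u ≈ 2.873.
Neither value makes a denominator zero (u ≠ -2, u ≠ 5), so both are valid.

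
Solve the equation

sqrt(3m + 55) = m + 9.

Square both sides: 3m + 55 = (m + 9)^2.
Expand and rearrange: m^2 + 15m + 26 = 0.
Solving gives m = -2 or m = -13.
Check each candidate in the original equation:
  m = -2: sqrt(49) = 7, while m + 9 = 7 — valid.
  m = -13: sqrt(16) = 4, while m + 9 = -4 — extraneous.

m = -2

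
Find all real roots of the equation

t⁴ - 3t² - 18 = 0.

Let u = t². The equation becomes u² - 3u - 18 = 0.
Factor: (u + 3)(u - 6) = 0, so u = -3 or u = 6.
t² = -3 < 0 has no real solution.
t² = 6 gives t = ±√(6) ≈ ±2.4495.

t = -2.4495 or t = 2.4495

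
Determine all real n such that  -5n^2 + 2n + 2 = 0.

n = -0.4633 or n = 0.8633

Discriminant: (2)^2 - 4*(-5)*2 = 44.
Quadratic formula: n = (-2 +/- sqrt(44)) / (-10).
So n = 1/5 - sqrt(11)/5 ~= -0.4633 or n = 1/5 + sqrt(11)/5 ~= 0.8633.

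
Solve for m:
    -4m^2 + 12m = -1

m = -0.0811 or m = 3.0811

Rearrange to standard form: -4m^2 + 12m + 1 = 0.
Discriminant: (12)^2 - 4*(-4)*1 = 160.
Quadratic formula: m = (-12 +/- sqrt(160)) / (-8).
So m = 3/2 - sqrt(10)/2 ~= -0.0811 or m = 3/2 + sqrt(10)/2 ~= 3.0811.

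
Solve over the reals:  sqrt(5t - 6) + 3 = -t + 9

t = 3

Isolate the radical: sqrt(5t - 6) = -t + 6.
Square both sides: 5t - 6 = (-t + 6)^2.
Expand and rearrange: t^2 - 17t + 42 = 0.
Solving gives t = 14 or t = 3.
Check each candidate in the original equation:
  t = 14: sqrt(64) = 8, while -t + 6 = -8 — extraneous.
  t = 3: sqrt(9) = 3, while -t + 6 = 3 — valid.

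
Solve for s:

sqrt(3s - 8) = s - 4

s = 8

Square both sides: 3s - 8 = (s - 4)^2.
Expand and rearrange: s^2 - 11s + 24 = 0.
Solving gives s = 8 or s = 3.
Check each candidate in the original equation:
  s = 8: sqrt(16) = 4, while s - 4 = 4 — valid.
  s = 3: sqrt(1) = 1, while s - 4 = -1 — extraneous.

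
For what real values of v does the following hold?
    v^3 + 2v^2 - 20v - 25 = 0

Possible rational roots are divisors of -25. Testing v = -5 gives 0, so (v + 5) is a factor.
Divide: v^3 + 2v^2 - 20v - 25 = (v + 5)(v^2 - 3v - 5).
Apply the quadratic formula to v^2 - 3v - 5 = 0: v = (3 +/- sqrt(29))/2, i.e. v ~= 4.1926 or v ~= -1.1926.

v = -5 or v = -1.1926 or v = 4.1926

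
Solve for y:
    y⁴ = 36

y = -2.4495 or y = 2.4495

Let u = y². The equation becomes u² - 36 = 0.
Factor: (u + 6)(u - 6) = 0, so u = -6 or u = 6.
y² = -6 < 0 has no real solution.
y² = 6 gives y = ±√(6) ≈ ±2.4495.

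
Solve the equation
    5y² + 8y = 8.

Rearrange to standard form: 5y² + 8y - 8 = 0.
Discriminant: (8)² − 4·5·(-8) = 224.
Quadratic formula: y = (-8 ± √224) / 10.
So y = -4/5 + 2·√(14)/5 ≈ 0.6967 or y = -2·√(14)/5 - 4/5 ≈ -2.2967.

y = -2.2967 or y = 0.6967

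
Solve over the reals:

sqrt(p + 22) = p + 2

Square both sides: p + 22 = (p + 2)^2.
Expand and rearrange: p^2 + 3p - 18 = 0.
Solving gives p = 3 or p = -6.
Check each candidate in the original equation:
  p = 3: sqrt(25) = 5, while p + 2 = 5 — valid.
  p = -6: sqrt(16) = 4, while p + 2 = -4 — extraneous.

p = 3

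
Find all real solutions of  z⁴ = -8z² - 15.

Let u = z². The equation becomes u² + 8u + 15 = 0.
Factor: (u + 3)(u + 5) = 0, so u = -3 or u = -5.
z² = -3 < 0 has no real solution.
z² = -5 < 0 has no real solution.

No real solutions.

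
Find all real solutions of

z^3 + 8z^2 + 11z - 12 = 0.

z = -5.7016 or z = -3 or z = 0.7016

Possible rational roots are divisors of -12. Testing z = -3 gives 0, so (z + 3) is a factor.
Divide: z^3 + 8z^2 + 11z - 12 = (z + 3)(z^2 + 5z - 4).
Apply the quadratic formula to z^2 + 5z - 4 = 0: z = (-5 +/- sqrt(41))/2, i.e. z ~= 0.7016 or z ~= -5.7016.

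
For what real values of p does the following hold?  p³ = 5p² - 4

Rearrange: p³ - 5p² + 4 = 0.
Possible rational roots are divisors of 4. Testing p = 1 gives 0, so (p - 1) is a factor.
Divide: p³ - 5p² + 4 = (p - 1)(p² - 4p - 4).
Apply the quadratic formula to p² - 4p - 4 = 0: p = (4 ± √32)/2, i.e. p ≈ 4.8284 or p ≈ -0.8284.

p = -0.8284 or p = 1 or p = 4.8284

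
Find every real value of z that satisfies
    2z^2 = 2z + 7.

z = -1.4365 or z = 2.4365

Rearrange to standard form: 2z^2 - 2z - 7 = 0.
Discriminant: (-2)^2 - 4*2*(-7) = 60.
Quadratic formula: z = (2 +/- sqrt(60)) / 4.
So z = 1/2 + sqrt(15)/2 ~= 2.4365 or z = 1/2 - sqrt(15)/2 ~= -1.4365.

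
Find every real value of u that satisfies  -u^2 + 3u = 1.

Rearrange to standard form: -u^2 + 3u - 1 = 0.
Discriminant: (3)^2 - 4*(-1)*(-1) = 5.
Quadratic formula: u = (-3 +/- sqrt(5)) / (-2).
So u = 3/2 - sqrt(5)/2 ~= 0.382 or u = sqrt(5)/2 + 3/2 ~= 2.618.

u = 0.382 or u = 2.618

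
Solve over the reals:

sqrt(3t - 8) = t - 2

t = 3 or t = 4

Square both sides: 3t - 8 = (t - 2)^2.
Expand and rearrange: t^2 - 7t + 12 = 0.
Solving gives t = 4 or t = 3.
Check each candidate in the original equation:
  t = 4: sqrt(4) = 2, while t - 2 = 2 — valid.
  t = 3: sqrt(1) = 1, while t - 2 = 1 — valid.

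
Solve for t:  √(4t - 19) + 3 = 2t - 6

t = 5

Isolate the radical: √(4t - 19) = 2t - 9.
Square both sides: 4t - 19 = (2t - 9)².
Expand and rearrange: 4t² - 40t + 100 = 0.
This gives the repeated root t = 5.
Check in the original equation:
  t = 5: √(1) = 1, while 2t - 9 = 1 — valid.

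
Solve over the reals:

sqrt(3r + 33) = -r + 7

Square both sides: 3r + 33 = (-r + 7)^2.
Expand and rearrange: r^2 - 17r + 16 = 0.
Solving gives r = 16 or r = 1.
Check each candidate in the original equation:
  r = 16: sqrt(81) = 9, while -r + 7 = -9 — extraneous.
  r = 1: sqrt(36) = 6, while -r + 7 = 6 — valid.

r = 1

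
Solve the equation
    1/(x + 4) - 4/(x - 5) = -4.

x = -4.2256 or x = 5.9756

Multiply both sides by (x + 4)(x - 5):
(x - 5) - 4(x + 4) = -4(x + 4)(x - 5).
Expand and collect terms: -4x^2 + 7x + 101 = 0.
By the quadratic formula, x = (-7 +/- sqrt(1665)) / -8, so x ~= -4.2256 or x ~= 5.9756.
Neither value makes a denominator zero (x != -4, x != 5), so both are valid.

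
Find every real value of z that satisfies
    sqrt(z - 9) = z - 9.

Square both sides: z - 9 = (z - 9)^2.
Expand and rearrange: z^2 - 19z + 90 = 0.
Solving gives z = 10 or z = 9.
Check each candidate in the original equation:
  z = 10: sqrt(1) = 1, while z - 9 = 1 — valid.
  z = 9: sqrt(0) = 0, while z - 9 = 0 — valid.

z = 9 or z = 10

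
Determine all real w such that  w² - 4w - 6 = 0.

w = -1.1623 or w = 5.1623

Discriminant: (-4)² − 4·1·(-6) = 40.
Quadratic formula: w = (4 ± √40) / 2.
So w = 2 + √(10) ≈ 5.1623 or w = 2 - √(10) ≈ -1.1623.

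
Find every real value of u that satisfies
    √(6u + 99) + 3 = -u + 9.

Isolate the radical: √(6u + 99) = -u + 6.
Square both sides: 6u + 99 = (-u + 6)².
Expand and rearrange: u² - 18u - 63 = 0.
Solving gives u = 21 or u = -3.
Check each candidate in the original equation:
  u = 21: √(225) = 15, while -u + 6 = -15 — extraneous.
  u = -3: √(81) = 9, while -u + 6 = 9 — valid.

u = -3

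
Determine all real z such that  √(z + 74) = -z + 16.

Square both sides: z + 74 = (-z + 16)².
Expand and rearrange: z² - 33z + 182 = 0.
Solving gives z = 26 or z = 7.
Check each candidate in the original equation:
  z = 26: √(100) = 10, while -z + 16 = -10 — extraneous.
  z = 7: √(81) = 9, while -z + 16 = 9 — valid.

z = 7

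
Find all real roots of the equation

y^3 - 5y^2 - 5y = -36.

Rearrange: y^3 - 5y^2 - 5y + 36 = 0.
Possible rational roots are divisors of 36. Testing y = 4 gives 0, so (y - 4) is a factor.
Divide: y^3 - 5y^2 - 5y + 36 = (y - 4)(y^2 - y - 9).
Apply the quadratic formula to y^2 - y - 9 = 0: y = (1 +/- sqrt(37))/2, i.e. y ~= 3.5414 or y ~= -2.5414.

y = -2.5414 or y = 3.5414 or y = 4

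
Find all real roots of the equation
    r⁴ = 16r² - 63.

r = -3 or r = -2.6458 or r = 2.6458 or r = 3

Let u = r². The equation becomes u² - 16u + 63 = 0.
Factor: (u - 9)(u - 7) = 0, so u = 9 or u = 7.
r² = 9 gives r = ±3.
r² = 7 gives r = ±√(7) ≈ ±2.6458.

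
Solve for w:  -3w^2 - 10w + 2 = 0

Discriminant: (-10)^2 - 4*(-3)*2 = 124.
Quadratic formula: w = (10 +/- sqrt(124)) / (-6).
So w = -sqrt(31)/3 - 5/3 ~= -3.5226 or w = -5/3 + sqrt(31)/3 ~= 0.1893.

w = -3.5226 or w = 0.1893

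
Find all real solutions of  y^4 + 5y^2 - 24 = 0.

y = -1.7321 or y = 1.7321

Let u = y^2. The equation becomes u^2 + 5u - 24 = 0.
Factor: (u + 8)(u - 3) = 0, so u = -8 or u = 3.
y^2 = -8 < 0 has no real solution.
y^2 = 3 gives y = +/-sqrt(3) ~= +/-1.7321.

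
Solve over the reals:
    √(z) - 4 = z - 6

Isolate the radical: √(z) = z - 2.
Square both sides: z = (z - 2)².
Expand and rearrange: z² - 5z + 4 = 0.
Solving gives z = 4 or z = 1.
Check each candidate in the original equation:
  z = 4: √(4) = 2, while z - 2 = 2 — valid.
  z = 1: √(1) = 1, while z - 2 = -1 — extraneous.

z = 4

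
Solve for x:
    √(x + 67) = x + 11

Square both sides: x + 67 = (x + 11)².
Expand and rearrange: x² + 21x + 54 = 0.
Solving gives x = -3 or x = -18.
Check each candidate in the original equation:
  x = -3: √(64) = 8, while x + 11 = 8 — valid.
  x = -18: √(49) = 7, while x + 11 = -7 — extraneous.

x = -3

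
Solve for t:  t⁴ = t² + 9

Let u = t². The equation becomes u² - u - 9 = 0.
By the quadratic formula, u = 1/2 + √(37)/2 or u = 1/2 - √(37)/2.
t² = 1/2 + √(37)/2 gives t = ±√(1/2 + √(37)/2) ≈ ±1.8819.
t² = 1/2 - √(37)/2 < 0 has no real solution.

t = -1.8819 or t = 1.8819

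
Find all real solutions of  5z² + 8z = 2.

Rearrange to standard form: 5z² + 8z - 2 = 0.
Discriminant: (8)² − 4·5·(-2) = 104.
Quadratic formula: z = (-8 ± √104) / 10.
So z = -4/5 + √(26)/5 ≈ 0.2198 or z = -√(26)/5 - 4/5 ≈ -1.8198.

z = -1.8198 or z = 0.2198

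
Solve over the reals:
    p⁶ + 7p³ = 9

p = -2.0091 or p = 1.0353

Let u = p³. The equation becomes u² + 7u - 9 = 0.
By the quadratic formula, u = -7/2 + √(85)/2 or u = -√(85)/2 - 7/2.
p³ = -7/2 + √(85)/2 gives p = ∛(-7/2 + √(85)/2) ≈ 1.0353.
p³ = -√(85)/2 - 7/2 gives p = -∛(7/2 + √(85)/2) ≈ -2.0091.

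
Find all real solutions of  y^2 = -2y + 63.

Bring every term to one side: y^2 + 2y - 63 = 0.
Factor: (y - 7)(y + 9) = 0.
So y = 7 or y = -9.

y = -9 or y = 7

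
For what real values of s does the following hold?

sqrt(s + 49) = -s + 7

Square both sides: s + 49 = (-s + 7)^2.
Expand and rearrange: s^2 - 15s = 0.
Solving gives s = 15 or s = 0.
Check each candidate in the original equation:
  s = 15: sqrt(64) = 8, while -s + 7 = -8 — extraneous.
  s = 0: sqrt(49) = 7, while -s + 7 = 7 — valid.

s = 0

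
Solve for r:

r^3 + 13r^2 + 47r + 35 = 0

r = -7 or r = -5 or r = -1

Possible rational roots are divisors of 35. Testing r = -5 gives 0, so (r + 5) is a factor.
Divide: r^3 + 13r^2 + 47r + 35 = (r + 5)(r^2 + 8r + 7).
Factor the quadratic: r = -1 or r = -7.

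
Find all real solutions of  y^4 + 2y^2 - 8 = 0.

Let u = y^2. The equation becomes u^2 + 2u - 8 = 0.
Factor: (u + 4)(u - 2) = 0, so u = -4 or u = 2.
y^2 = -4 < 0 has no real solution.
y^2 = 2 gives y = +/-sqrt(2) ~= +/-1.4142.

y = -1.4142 or y = 1.4142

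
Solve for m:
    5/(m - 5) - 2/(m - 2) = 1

Multiply both sides by (m - 5)(m - 2):
5(m - 2) - 2(m - 5) = (m - 5)(m - 2).
Expand and collect terms: m² - 10m + 10 = 0.
By the quadratic formula, m = (10 ± √60) / 2, so m ≈ 8.873 or m ≈ 1.127.
Neither value makes a denominator zero (m ≠ 5, m ≠ 2), so both are valid.

m = 1.127 or m = 8.873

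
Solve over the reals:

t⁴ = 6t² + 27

t = -3 or t = 3

Let u = t². The equation becomes u² - 6u - 27 = 0.
Factor: (u + 3)(u - 9) = 0, so u = -3 or u = 9.
t² = -3 < 0 has no real solution.
t² = 9 gives t = ±3.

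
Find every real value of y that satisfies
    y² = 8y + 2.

Rearrange to standard form: y² - 8y - 2 = 0.
Discriminant: (-8)² − 4·1·(-2) = 72.
Quadratic formula: y = (8 ± √72) / 2.
So y = 4 + 3·√(2) ≈ 8.2426 or y = 4 - 3·√(2) ≈ -0.2426.

y = -0.2426 or y = 8.2426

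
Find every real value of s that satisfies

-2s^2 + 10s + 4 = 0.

Discriminant: (10)^2 - 4*(-2)*4 = 132.
Quadratic formula: s = (-10 +/- sqrt(132)) / (-4).
So s = 5/2 - sqrt(33)/2 ~= -0.3723 or s = 5/2 + sqrt(33)/2 ~= 5.3723.

s = -0.3723 or s = 5.3723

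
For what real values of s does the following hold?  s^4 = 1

Let u = s^2. The equation becomes u^2 - 1 = 0.
Factor: (u - 1)(u + 1) = 0, so u = 1 or u = -1.
s^2 = 1 gives s = +/-1.
s^2 = -1 < 0 has no real solution.

s = -1 or s = 1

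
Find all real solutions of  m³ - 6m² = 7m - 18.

Rearrange: m³ - 6m² - 7m + 18 = 0.
Possible rational roots are divisors of 18. Testing m = -2 gives 0, so (m + 2) is a factor.
Divide: m³ - 6m² - 7m + 18 = (m + 2)(m² - 8m + 9).
Apply the quadratic formula to m² - 8m + 9 = 0: m = (8 ± √28)/2, i.e. m ≈ 6.6458 or m ≈ 1.3542.

m = -2 or m = 1.3542 or m = 6.6458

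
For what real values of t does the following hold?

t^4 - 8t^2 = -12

Let u = t^2. The equation becomes u^2 - 8u + 12 = 0.
Factor: (u - 2)(u - 6) = 0, so u = 2 or u = 6.
t^2 = 2 gives t = +/-sqrt(2) ~= +/-1.4142.
t^2 = 6 gives t = +/-sqrt(6) ~= +/-2.4495.

t = -2.4495 or t = -1.4142 or t = 1.4142 or t = 2.4495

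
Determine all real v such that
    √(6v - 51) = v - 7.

v = 10

Square both sides: 6v - 51 = (v - 7)².
Expand and rearrange: v² - 20v + 100 = 0.
This gives the repeated root v = 10.
Check in the original equation:
  v = 10: √(9) = 3, while v - 7 = 3 — valid.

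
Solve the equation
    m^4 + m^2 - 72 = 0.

Let u = m^2. The equation becomes u^2 + u - 72 = 0.
Factor: (u - 8)(u + 9) = 0, so u = 8 or u = -9.
m^2 = 8 gives m = +/-2*sqrt(2) ~= +/-2.8284.
m^2 = -9 < 0 has no real solution.

m = -2.8284 or m = 2.8284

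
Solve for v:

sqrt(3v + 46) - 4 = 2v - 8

v = 6

Isolate the radical: sqrt(3v + 46) = 2v - 4.
Square both sides: 3v + 46 = (2v - 4)^2.
Expand and rearrange: 4v^2 - 19v - 30 = 0.
Solving gives v = 6 or v = -1.25.
Check each candidate in the original equation:
  v = 6: sqrt(64) = 8, while 2v - 4 = 8 — valid.
  v = -1.25: sqrt(42.25) = 6.5, while 2v - 4 = -6.5 — extraneous.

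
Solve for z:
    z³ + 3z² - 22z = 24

z = -6 or z = -1 or z = 4

Rearrange: z³ + 3z² - 22z - 24 = 0.
Possible rational roots are divisors of -24. Testing z = 4 gives 0, so (z - 4) is a factor.
Divide: z³ + 3z² - 22z - 24 = (z - 4)(z² + 7z + 6).
Factor the quadratic: z = -1 or z = -6.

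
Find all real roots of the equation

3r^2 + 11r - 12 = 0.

r = -4.5465 or r = 0.8798

Discriminant: (11)^2 - 4*3*(-12) = 265.
Quadratic formula: r = (-11 +/- sqrt(265)) / 6.
So r = -11/6 + sqrt(265)/6 ~= 0.8798 or r = -sqrt(265)/6 - 11/6 ~= -4.5465.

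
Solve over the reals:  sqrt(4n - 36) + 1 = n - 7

Isolate the radical: sqrt(4n - 36) = n - 8.
Square both sides: 4n - 36 = (n - 8)^2.
Expand and rearrange: n^2 - 20n + 100 = 0.
This gives the repeated root n = 10.
Check in the original equation:
  n = 10: sqrt(4) = 2, while n - 8 = 2 — valid.

n = 10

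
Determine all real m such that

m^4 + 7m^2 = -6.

Let u = m^2. The equation becomes u^2 + 7u + 6 = 0.
Factor: (u + 6)(u + 1) = 0, so u = -6 or u = -1.
m^2 = -6 < 0 has no real solution.
m^2 = -1 < 0 has no real solution.

No real solutions.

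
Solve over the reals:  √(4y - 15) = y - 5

Square both sides: 4y - 15 = (y - 5)².
Expand and rearrange: y² - 14y + 40 = 0.
Solving gives y = 10 or y = 4.
Check each candidate in the original equation:
  y = 10: √(25) = 5, while y - 5 = 5 — valid.
  y = 4: √(1) = 1, while y - 5 = -1 — extraneous.

y = 10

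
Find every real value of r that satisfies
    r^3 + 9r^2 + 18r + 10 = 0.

r = -6.4495 or r = -1.5505 or r = -1

Possible rational roots are divisors of 10. Testing r = -1 gives 0, so (r + 1) is a factor.
Divide: r^3 + 9r^2 + 18r + 10 = (r + 1)(r^2 + 8r + 10).
Apply the quadratic formula to r^2 + 8r + 10 = 0: r = (-8 +/- sqrt(24))/2, i.e. r ~= -1.5505 or r ~= -6.4495.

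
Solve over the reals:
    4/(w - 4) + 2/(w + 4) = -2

w = -5.2749 or w = 2.2749

Multiply both sides by (w - 4)(w + 4):
4(w + 4) + 2(w - 4) = -2(w - 4)(w + 4).
Expand and collect terms: -2w^2 - 6w + 24 = 0.
By the quadratic formula, w = (6 +/- sqrt(228)) / -4, so w ~= -5.2749 or w ~= 2.2749.
Neither value makes a denominator zero (w != 4, w != -4), so both are valid.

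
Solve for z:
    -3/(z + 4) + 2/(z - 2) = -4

z = -3.1697 or z = 1.4197

Multiply both sides by (z + 4)(z - 2):
-3(z - 2) + 2(z + 4) = -4(z + 4)(z - 2).
Expand and collect terms: -4z^2 - 7z + 18 = 0.
By the quadratic formula, z = (7 +/- sqrt(337)) / -8, so z ~= -3.1697 or z ~= 1.4197.
Neither value makes a denominator zero (z != -4, z != 2), so both are valid.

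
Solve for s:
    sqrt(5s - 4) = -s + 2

s = 1

Square both sides: 5s - 4 = (-s + 2)^2.
Expand and rearrange: s^2 - 9s + 8 = 0.
Solving gives s = 8 or s = 1.
Check each candidate in the original equation:
  s = 8: sqrt(36) = 6, while -s + 2 = -6 — extraneous.
  s = 1: sqrt(1) = 1, while -s + 2 = 1 — valid.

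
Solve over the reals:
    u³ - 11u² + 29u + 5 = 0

Possible rational roots are divisors of 5. Testing u = 5 gives 0, so (u - 5) is a factor.
Divide: u³ - 11u² + 29u + 5 = (u - 5)(u² - 6u - 1).
Apply the quadratic formula to u² - 6u - 1 = 0: u = (6 ± √40)/2, i.e. u ≈ 6.1623 or u ≈ -0.1623.

u = -0.1623 or u = 5 or u = 6.1623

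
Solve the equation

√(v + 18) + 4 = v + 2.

Isolate the radical: √(v + 18) = v - 2.
Square both sides: v + 18 = (v - 2)².
Expand and rearrange: v² - 5v - 14 = 0.
Solving gives v = 7 or v = -2.
Check each candidate in the original equation:
  v = 7: √(25) = 5, while v - 2 = 5 — valid.
  v = -2: √(16) = 4, while v - 2 = -4 — extraneous.

v = 7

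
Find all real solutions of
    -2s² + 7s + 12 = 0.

Discriminant: (7)² − 4·(-2)·12 = 145.
Quadratic formula: s = (-7 ± √145) / (-4).
So s = 7/4 - √(145)/4 ≈ -1.2604 or s = 7/4 + √(145)/4 ≈ 4.7604.

s = -1.2604 or s = 4.7604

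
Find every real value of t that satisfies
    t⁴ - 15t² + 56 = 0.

t = -2.8284 or t = -2.6458 or t = 2.6458 or t = 2.8284

Let u = t². The equation becomes u² - 15u + 56 = 0.
Factor: (u - 8)(u - 7) = 0, so u = 8 or u = 7.
t² = 8 gives t = ±2·√(2) ≈ ±2.8284.
t² = 7 gives t = ±√(7) ≈ ±2.6458.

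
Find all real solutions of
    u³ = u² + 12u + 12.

Rearrange: u³ - u² - 12u - 12 = 0.
Possible rational roots are divisors of -12. Testing u = -2 gives 0, so (u + 2) is a factor.
Divide: u³ - u² - 12u - 12 = (u + 2)(u² - 3u - 6).
Apply the quadratic formula to u² - 3u - 6 = 0: u = (3 ± √33)/2, i.e. u ≈ 4.3723 or u ≈ -1.3723.

u = -2 or u = -1.3723 or u = 4.3723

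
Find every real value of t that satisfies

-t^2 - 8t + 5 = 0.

t = -8.5826 or t = 0.5826

Discriminant: (-8)^2 - 4*(-1)*5 = 84.
Quadratic formula: t = (8 +/- sqrt(84)) / (-2).
So t = -sqrt(21) - 4 ~= -8.5826 or t = -4 + sqrt(21) ~= 0.5826.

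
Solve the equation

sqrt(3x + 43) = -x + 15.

x = 7

Square both sides: 3x + 43 = (-x + 15)^2.
Expand and rearrange: x^2 - 33x + 182 = 0.
Solving gives x = 26 or x = 7.
Check each candidate in the original equation:
  x = 26: sqrt(121) = 11, while -x + 15 = -11 — extraneous.
  x = 7: sqrt(64) = 8, while -x + 15 = 8 — valid.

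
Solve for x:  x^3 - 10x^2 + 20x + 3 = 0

Possible rational roots are divisors of 3. Testing x = 3 gives 0, so (x - 3) is a factor.
Divide: x^3 - 10x^2 + 20x + 3 = (x - 3)(x^2 - 7x - 1).
Apply the quadratic formula to x^2 - 7x - 1 = 0: x = (7 +/- sqrt(53))/2, i.e. x ~= 7.1401 or x ~= -0.1401.

x = -0.1401 or x = 3 or x = 7.1401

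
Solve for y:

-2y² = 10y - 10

y = -5.8541 or y = 0.8541

Rearrange to standard form: -2y² - 10y + 10 = 0.
Discriminant: (-10)² − 4·(-2)·10 = 180.
Quadratic formula: y = (10 ± √180) / (-4).
So y = -3·√(5)/2 - 5/2 ≈ -5.8541 or y = -5/2 + 3·√(5)/2 ≈ 0.8541.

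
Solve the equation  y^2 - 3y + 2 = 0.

y = 1 or y = 2

Factor: (y - 2)(y - 1) = 0.
So y = 2 or y = 1.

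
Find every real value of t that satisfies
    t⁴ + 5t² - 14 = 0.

Let u = t². The equation becomes u² + 5u - 14 = 0.
Factor: (u + 7)(u - 2) = 0, so u = -7 or u = 2.
t² = -7 < 0 has no real solution.
t² = 2 gives t = ±√(2) ≈ ±1.4142.

t = -1.4142 or t = 1.4142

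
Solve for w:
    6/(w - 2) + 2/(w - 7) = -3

Multiply both sides by (w - 2)(w - 7):
6(w - 7) + 2(w - 2) = -3(w - 2)(w - 7).
Expand and collect terms: -3w² + 19w + 4 = 0.
By the quadratic formula, w = (-19 ± √409) / -6, so w ≈ -0.204 or w ≈ 6.5373.
Neither value makes a denominator zero (w ≠ 2, w ≠ 7), so both are valid.

w = -0.204 or w = 6.5373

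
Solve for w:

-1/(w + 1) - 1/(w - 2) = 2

w = -1.5811 or w = 1.5811

Multiply both sides by (w + 1)(w - 2):
-(w - 2) - (w + 1) = 2(w + 1)(w - 2).
Expand and collect terms: 2w^2 - 5 = 0.
By the quadratic formula, w = (0 +/- sqrt(40)) / 4, so w ~= 1.5811 or w ~= -1.5811.
Neither value makes a denominator zero (w != -1, w != 2), so both are valid.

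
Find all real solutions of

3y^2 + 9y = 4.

Rearrange to standard form: 3y^2 + 9y - 4 = 0.
Discriminant: (9)^2 - 4*3*(-4) = 129.
Quadratic formula: y = (-9 +/- sqrt(129)) / 6.
So y = -3/2 + sqrt(129)/6 ~= 0.393 or y = -sqrt(129)/6 - 3/2 ~= -3.393.

y = -3.393 or y = 0.393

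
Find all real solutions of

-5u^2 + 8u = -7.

Rearrange to standard form: -5u^2 + 8u + 7 = 0.
Discriminant: (8)^2 - 4*(-5)*7 = 204.
Quadratic formula: u = (-8 +/- sqrt(204)) / (-10).
So u = 4/5 - sqrt(51)/5 ~= -0.6283 or u = 4/5 + sqrt(51)/5 ~= 2.2283.

u = -0.6283 or u = 2.2283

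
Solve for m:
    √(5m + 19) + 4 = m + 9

m = -3 or m = -2

Isolate the radical: √(5m + 19) = m + 5.
Square both sides: 5m + 19 = (m + 5)².
Expand and rearrange: m² + 5m + 6 = 0.
Solving gives m = -2 or m = -3.
Check each candidate in the original equation:
  m = -2: √(9) = 3, while m + 5 = 3 — valid.
  m = -3: √(4) = 2, while m + 5 = 2 — valid.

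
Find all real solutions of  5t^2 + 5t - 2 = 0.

t = -1.3062 or t = 0.3062

Discriminant: (5)^2 - 4*5*(-2) = 65.
Quadratic formula: t = (-5 +/- sqrt(65)) / 10.
So t = -1/2 + sqrt(65)/10 ~= 0.3062 or t = -sqrt(65)/10 - 1/2 ~= -1.3062.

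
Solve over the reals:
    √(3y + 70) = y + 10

y = -2

Square both sides: 3y + 70 = (y + 10)².
Expand and rearrange: y² + 17y + 30 = 0.
Solving gives y = -2 or y = -15.
Check each candidate in the original equation:
  y = -2: √(64) = 8, while y + 10 = 8 — valid.
  y = -15: √(25) = 5, while y + 10 = -5 — extraneous.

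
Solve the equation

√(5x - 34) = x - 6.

Square both sides: 5x - 34 = (x - 6)².
Expand and rearrange: x² - 17x + 70 = 0.
Solving gives x = 10 or x = 7.
Check each candidate in the original equation:
  x = 10: √(16) = 4, while x - 6 = 4 — valid.
  x = 7: √(1) = 1, while x - 6 = 1 — valid.

x = 7 or x = 10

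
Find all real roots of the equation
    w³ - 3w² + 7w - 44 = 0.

w = 4

Possible rational roots are divisors of -44. Testing w = 4 gives 0, so (w - 4) is a factor.
Divide: w³ - 3w² + 7w - 44 = (w - 4)(w² + w + 11).
The quadratic w² + w + 11 has discriminant -43 < 0, so no further real roots.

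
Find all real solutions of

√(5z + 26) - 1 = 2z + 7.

z = -2

Isolate the radical: √(5z + 26) = 2z + 8.
Square both sides: 5z + 26 = (2z + 8)².
Expand and rearrange: 4z² + 27z + 38 = 0.
Solving gives z = -2 or z = -4.75.
Check each candidate in the original equation:
  z = -2: √(16) = 4, while 2z + 8 = 4 — valid.
  z = -4.75: √(2.25) = 1.5, while 2z + 8 = -1.5 — extraneous.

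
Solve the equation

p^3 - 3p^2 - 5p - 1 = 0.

Possible rational roots are divisors of -1. Testing p = -1 gives 0, so (p + 1) is a factor.
Divide: p^3 - 3p^2 - 5p - 1 = (p + 1)(p^2 - 4p - 1).
Apply the quadratic formula to p^2 - 4p - 1 = 0: p = (4 +/- sqrt(20))/2, i.e. p ~= 4.2361 or p ~= -0.2361.

p = -1 or p = -0.2361 or p = 4.2361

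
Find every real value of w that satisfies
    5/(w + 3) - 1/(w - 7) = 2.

Multiply both sides by (w + 3)(w - 7):
5(w - 7) - (w + 3) = 2(w + 3)(w - 7).
Expand and collect terms: 2w² - 12w - 4 = 0.
By the quadratic formula, w = (12 ± √176) / 4, so w ≈ 6.3166 or w ≈ -0.3166.
Neither value makes a denominator zero (w ≠ -3, w ≠ 7), so both are valid.

w = -0.3166 or w = 6.3166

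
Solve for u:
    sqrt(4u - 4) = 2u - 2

u = 1 or u = 2

Square both sides: 4u - 4 = (2u - 2)^2.
Expand and rearrange: 4u^2 - 12u + 8 = 0.
Solving gives u = 2 or u = 1.
Check each candidate in the original equation:
  u = 2: sqrt(4) = 2, while 2u - 2 = 2 — valid.
  u = 1: sqrt(0) = 0, while 2u - 2 = 0 — valid.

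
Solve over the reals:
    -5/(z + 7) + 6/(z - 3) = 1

Multiply both sides by (z + 7)(z - 3):
-5(z - 3) + 6(z + 7) = (z + 7)(z - 3).
Expand and collect terms: z² + 3z - 78 = 0.
By the quadratic formula, z = (-3 ± √321) / 2, so z ≈ 7.4582 or z ≈ -10.4582.
Neither value makes a denominator zero (z ≠ -7, z ≠ 3), so both are valid.

z = -10.4582 or z = 7.4582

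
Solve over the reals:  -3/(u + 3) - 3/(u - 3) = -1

Multiply both sides by (u + 3)(u - 3):
-3(u - 3) - 3(u + 3) = -(u + 3)(u - 3).
Expand and collect terms: -u^2 + 6u + 9 = 0.
By the quadratic formula, u = (-6 +/- sqrt(72)) / -2, so u ~= -1.2426 or u ~= 7.2426.
Neither value makes a denominator zero (u != -3, u != 3), so both are valid.

u = -1.2426 or u = 7.2426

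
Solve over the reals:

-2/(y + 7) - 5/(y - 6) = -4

y = -6.5453 or y = 7.2953

Multiply both sides by (y + 7)(y - 6):
-2(y - 6) - 5(y + 7) = -4(y + 7)(y - 6).
Expand and collect terms: -4y^2 + 3y + 191 = 0.
By the quadratic formula, y = (-3 +/- sqrt(3065)) / -8, so y ~= -6.5453 or y ~= 7.2953.
Neither value makes a denominator zero (y != -7, y != 6), so both are valid.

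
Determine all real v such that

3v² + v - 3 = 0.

Discriminant: (1)² − 4·3·(-3) = 37.
Quadratic formula: v = (-1 ± √37) / 6.
So v = -1/6 + √(37)/6 ≈ 0.8471 or v = -√(37)/6 - 1/6 ≈ -1.1805.

v = -1.1805 or v = 0.8471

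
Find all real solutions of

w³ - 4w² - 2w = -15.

Rearrange: w³ - 4w² - 2w + 15 = 0.
Possible rational roots are divisors of 15. Testing w = 3 gives 0, so (w - 3) is a factor.
Divide: w³ - 4w² - 2w + 15 = (w - 3)(w² - w - 5).
Apply the quadratic formula to w² - w - 5 = 0: w = (1 ± √21)/2, i.e. w ≈ 2.7913 or w ≈ -1.7913.

w = -1.7913 or w = 2.7913 or w = 3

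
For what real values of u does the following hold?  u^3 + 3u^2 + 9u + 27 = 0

u = -3

Possible rational roots are divisors of 27. Testing u = -3 gives 0, so (u + 3) is a factor.
Divide: u^3 + 3u^2 + 9u + 27 = (u + 3)(u^2 + 9).
The quadratic u^2 + 9 has discriminant -36 < 0, so no further real roots.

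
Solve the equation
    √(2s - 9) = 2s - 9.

s = 4.5 or s = 5

Square both sides: 2s - 9 = (2s - 9)².
Expand and rearrange: 4s² - 38s + 90 = 0.
Solving gives s = 5 or s = 4.5.
Check each candidate in the original equation:
  s = 5: √(1) = 1, while 2s - 9 = 1 — valid.
  s = 4.5: √(0) = 0, while 2s - 9 = 0 — valid.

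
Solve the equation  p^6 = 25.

p = -1.71 or p = 1.71

Let u = p^3. The equation becomes u^2 - 25 = 0.
Factor: (u + 5)(u - 5) = 0, so u = -5 or u = 5.
p^3 = -5 gives p = -(5)^(1/3) ~= -1.71.
p^3 = 5 gives p = (5)^(1/3) ~= 1.71.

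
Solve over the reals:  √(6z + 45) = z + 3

Square both sides: 6z + 45 = (z + 3)².
Expand and rearrange: z² - 36 = 0.
Solving gives z = 6 or z = -6.
Check each candidate in the original equation:
  z = 6: √(81) = 9, while z + 3 = 9 — valid.
  z = -6: √(9) = 3, while z + 3 = -3 — extraneous.

z = 6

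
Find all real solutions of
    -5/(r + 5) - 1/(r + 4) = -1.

r = -4.1926 or r = 1.1926

Multiply both sides by (r + 5)(r + 4):
-5(r + 4) - (r + 5) = -(r + 5)(r + 4).
Expand and collect terms: -r^2 - 3r + 5 = 0.
By the quadratic formula, r = (3 +/- sqrt(29)) / -2, so r ~= -4.1926 or r ~= 1.1926.
Neither value makes a denominator zero (r != -5, r != -4), so both are valid.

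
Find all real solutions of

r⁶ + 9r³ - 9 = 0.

r = -2.1478 or r = 0.9685

Let u = r³. The equation becomes u² + 9u - 9 = 0.
By the quadratic formula, u = -9/2 + 3·√(13)/2 or u = -3·√(13)/2 - 9/2.
r³ = -9/2 + 3·√(13)/2 gives r = ∛(-9/2 + 3·√(13)/2) ≈ 0.9685.
r³ = -3·√(13)/2 - 9/2 gives r = -∛(9/2 + 3·√(13)/2) ≈ -2.1478.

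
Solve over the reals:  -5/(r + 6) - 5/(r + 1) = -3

Multiply both sides by (r + 6)(r + 1):
-5(r + 1) - 5(r + 6) = -3(r + 6)(r + 1).
Expand and collect terms: -3r² - 11r + 17 = 0.
By the quadratic formula, r = (11 ± √325) / -6, so r ≈ -4.838 or r ≈ 1.1713.
Neither value makes a denominator zero (r ≠ -6, r ≠ -1), so both are valid.

r = -4.838 or r = 1.1713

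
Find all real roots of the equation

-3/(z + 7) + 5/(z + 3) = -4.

Multiply both sides by (z + 7)(z + 3):
-3(z + 3) + 5(z + 7) = -4(z + 7)(z + 3).
Expand and collect terms: -4z² - 42z - 110 = 0.
Factor or apply the quadratic formula: z = -5.5 or z = -5.
Neither value makes a denominator zero (z ≠ -7, z ≠ -3), so both are valid.

z = -5.5 or z = -5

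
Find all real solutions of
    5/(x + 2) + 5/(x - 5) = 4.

Multiply both sides by (x + 2)(x - 5):
5(x - 5) + 5(x + 2) = 4(x + 2)(x - 5).
Expand and collect terms: 4x^2 - 22x - 25 = 0.
By the quadratic formula, x = (22 +/- sqrt(884)) / 8, so x ~= 6.4665 or x ~= -0.9665.
Neither value makes a denominator zero (x != -2, x != 5), so both are valid.

x = -0.9665 or x = 6.4665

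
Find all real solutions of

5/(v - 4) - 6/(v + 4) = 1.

Multiply both sides by (v - 4)(v + 4):
5(v + 4) - 6(v - 4) = (v - 4)(v + 4).
Expand and collect terms: v² + v - 60 = 0.
By the quadratic formula, v = (-1 ± √241) / 2, so v ≈ 7.2621 or v ≈ -8.2621.
Neither value makes a denominator zero (v ≠ 4, v ≠ -4), so both are valid.

v = -8.2621 or v = 7.2621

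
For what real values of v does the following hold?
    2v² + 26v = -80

v = -8 or v = -5

Bring every term to one side: 2v² + 26v + 80 = 0.
Factor: 2(v + 8)(v + 5) = 0.
So v = -8 or v = -5.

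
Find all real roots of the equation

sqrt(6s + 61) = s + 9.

s = -2

Square both sides: 6s + 61 = (s + 9)^2.
Expand and rearrange: s^2 + 12s + 20 = 0.
Solving gives s = -2 or s = -10.
Check each candidate in the original equation:
  s = -2: sqrt(49) = 7, while s + 9 = 7 — valid.
  s = -10: sqrt(1) = 1, while s + 9 = -1 — extraneous.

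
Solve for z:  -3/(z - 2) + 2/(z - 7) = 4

Multiply both sides by (z - 2)(z - 7):
-3(z - 7) + 2(z - 2) = 4(z - 2)(z - 7).
Expand and collect terms: 4z² - 35z + 39 = 0.
By the quadratic formula, z = (35 ± √601) / 8, so z ≈ 7.4394 or z ≈ 1.3106.
Neither value makes a denominator zero (z ≠ 2, z ≠ 7), so both are valid.

z = 1.3106 or z = 7.4394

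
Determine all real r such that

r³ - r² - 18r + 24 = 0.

Possible rational roots are divisors of 24. Testing r = 4 gives 0, so (r - 4) is a factor.
Divide: r³ - r² - 18r + 24 = (r - 4)(r² + 3r - 6).
Apply the quadratic formula to r² + 3r - 6 = 0: r = (-3 ± √33)/2, i.e. r ≈ 1.3723 or r ≈ -4.3723.

r = -4.3723 or r = 1.3723 or r = 4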